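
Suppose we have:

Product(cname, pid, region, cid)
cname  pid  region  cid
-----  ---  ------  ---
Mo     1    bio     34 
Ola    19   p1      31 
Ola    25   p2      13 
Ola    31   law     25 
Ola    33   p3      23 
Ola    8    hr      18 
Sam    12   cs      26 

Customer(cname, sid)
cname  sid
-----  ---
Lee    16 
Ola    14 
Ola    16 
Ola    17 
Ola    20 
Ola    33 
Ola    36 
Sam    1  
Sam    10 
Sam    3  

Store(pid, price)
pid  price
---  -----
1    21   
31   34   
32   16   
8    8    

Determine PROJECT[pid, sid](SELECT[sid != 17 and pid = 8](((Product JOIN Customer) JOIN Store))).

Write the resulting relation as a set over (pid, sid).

Natural join on cname: {(Ola, 19, p1, 31, 14), (Ola, 19, p1, 31, 16), (Ola, 19, p1, 31, 17), (Ola, 19, p1, 31, 20), (Ola, 19, p1, 31, 33), (Ola, 19, p1, 31, 36), (Ola, 25, p2, 13, 14), (Ola, 25, p2, 13, 16), (Ola, 25, p2, 13, 17), (Ola, 25, p2, 13, 20), (Ola, 25, p2, 13, 33), (Ola, 25, p2, 13, 36), (Ola, 31, law, 25, 14), (Ola, 31, law, 25, 16), (Ola, 31, law, 25, 17), (Ola, 31, law, 25, 20), (Ola, 31, law, 25, 33), (Ola, 31, law, 25, 36), (Ola, 33, p3, 23, 14), (Ola, 33, p3, 23, 16), (Ola, 33, p3, 23, 17), (Ola, 33, p3, 23, 20), (Ola, 33, p3, 23, 33), (Ola, 33, p3, 23, 36), (Ola, 8, hr, 18, 14), (Ola, 8, hr, 18, 16), (Ola, 8, hr, 18, 17), (Ola, 8, hr, 18, 20), (Ola, 8, hr, 18, 33), (Ola, 8, hr, 18, 36), (Sam, 12, cs, 26, 1), (Sam, 12, cs, 26, 10), (Sam, 12, cs, 26, 3)}
Natural join on pid: {(Ola, 31, law, 25, 14, 34), (Ola, 31, law, 25, 16, 34), (Ola, 31, law, 25, 17, 34), (Ola, 31, law, 25, 20, 34), (Ola, 31, law, 25, 33, 34), (Ola, 31, law, 25, 36, 34), (Ola, 8, hr, 18, 14, 8), (Ola, 8, hr, 18, 16, 8), (Ola, 8, hr, 18, 17, 8), (Ola, 8, hr, 18, 20, 8), (Ola, 8, hr, 18, 33, 8), (Ola, 8, hr, 18, 36, 8)}
Selection sid != 17 and pid = 8: {(Ola, 8, hr, 18, 14, 8), (Ola, 8, hr, 18, 16, 8), (Ola, 8, hr, 18, 20, 8), (Ola, 8, hr, 18, 33, 8), (Ola, 8, hr, 18, 36, 8)}
Projecting to pid, sid: {(8, 14), (8, 16), (8, 20), (8, 33), (8, 36)}

{(8, 14), (8, 16), (8, 20), (8, 33), (8, 36)}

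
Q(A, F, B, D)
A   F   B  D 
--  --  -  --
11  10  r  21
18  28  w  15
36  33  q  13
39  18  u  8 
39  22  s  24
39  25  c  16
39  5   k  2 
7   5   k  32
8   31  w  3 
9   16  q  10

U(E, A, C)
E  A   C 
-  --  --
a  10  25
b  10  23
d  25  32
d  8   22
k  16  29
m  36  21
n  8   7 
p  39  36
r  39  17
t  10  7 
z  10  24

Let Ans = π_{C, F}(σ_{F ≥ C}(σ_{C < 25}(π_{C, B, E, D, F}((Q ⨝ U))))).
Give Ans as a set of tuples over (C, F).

Joining Q and U on A yields {(36, 33, q, 13, m, 21), (39, 18, u, 8, p, 36), (39, 18, u, 8, r, 17), (39, 22, s, 24, p, 36), (39, 22, s, 24, r, 17), (39, 25, c, 16, p, 36), (39, 25, c, 16, r, 17), (39, 5, k, 2, p, 36), (39, 5, k, 2, r, 17), (8, 31, w, 3, d, 22), (8, 31, w, 3, n, 7)}.
Keep only column(s) C, B, E, D, F: {(17, c, r, 16, 25), (17, k, r, 2, 5), (17, s, r, 24, 22), (17, u, r, 8, 18), (21, q, m, 13, 33), (22, w, d, 3, 31), (36, c, p, 16, 25), (36, k, p, 2, 5), (36, s, p, 24, 22), (36, u, p, 8, 18), (7, w, n, 3, 31)}
Filtering on C < 25 leaves {(17, c, r, 16, 25), (17, k, r, 2, 5), (17, s, r, 24, 22), (17, u, r, 8, 18), (21, q, m, 13, 33), (22, w, d, 3, 31), (7, w, n, 3, 31)}.
Filtering on F ≥ C leaves {(17, c, r, 16, 25), (17, s, r, 24, 22), (17, u, r, 8, 18), (21, q, m, 13, 33), (22, w, d, 3, 31), (7, w, n, 3, 31)}.
Keep only column(s) C, F: {(17, 18), (17, 22), (17, 25), (21, 33), (22, 31), (7, 31)}

{(17, 18), (17, 22), (17, 25), (21, 33), (22, 31), (7, 31)}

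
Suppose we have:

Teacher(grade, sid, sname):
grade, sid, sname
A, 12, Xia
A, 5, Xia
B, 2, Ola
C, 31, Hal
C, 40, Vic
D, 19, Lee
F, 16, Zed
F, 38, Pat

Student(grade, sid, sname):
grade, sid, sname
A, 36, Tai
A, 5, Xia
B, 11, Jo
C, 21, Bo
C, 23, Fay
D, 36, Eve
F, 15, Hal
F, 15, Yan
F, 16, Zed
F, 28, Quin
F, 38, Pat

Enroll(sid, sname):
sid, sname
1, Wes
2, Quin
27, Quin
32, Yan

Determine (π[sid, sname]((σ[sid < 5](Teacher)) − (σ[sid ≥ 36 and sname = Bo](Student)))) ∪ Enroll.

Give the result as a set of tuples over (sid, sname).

Filtering on sid < 5 leaves {(B, 2, Ola)}.
Filtering on sid ≥ 36 and sname = Bo leaves {}.
Difference: {(B, 2, Ola)} with {} → {(B, 2, Ola)}
Keep only column(s) sid, sname: {(2, Ola)}
Union: {(2, Ola)} with {(1, Wes), (2, Quin), (27, Quin), (32, Yan)} → {(1, Wes), (2, Ola), (2, Quin), (27, Quin), (32, Yan)}

{(1, Wes), (2, Ola), (2, Quin), (27, Quin), (32, Yan)}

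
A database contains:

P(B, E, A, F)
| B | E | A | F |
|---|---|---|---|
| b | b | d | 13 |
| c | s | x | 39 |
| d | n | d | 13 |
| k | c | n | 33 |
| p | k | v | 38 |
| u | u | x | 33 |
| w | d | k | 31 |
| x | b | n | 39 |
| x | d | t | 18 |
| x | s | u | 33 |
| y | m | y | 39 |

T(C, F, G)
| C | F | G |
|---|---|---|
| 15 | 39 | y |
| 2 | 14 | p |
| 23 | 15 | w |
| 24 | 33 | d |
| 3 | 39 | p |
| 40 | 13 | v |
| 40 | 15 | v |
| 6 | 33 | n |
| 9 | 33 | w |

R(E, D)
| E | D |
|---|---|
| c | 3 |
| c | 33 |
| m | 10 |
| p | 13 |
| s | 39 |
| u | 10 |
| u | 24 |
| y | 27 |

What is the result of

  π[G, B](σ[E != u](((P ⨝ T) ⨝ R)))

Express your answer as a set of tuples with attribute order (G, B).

{(d, k), (d, x), (n, k), (n, x), (p, c), (p, y), (w, k), (w, x), (y, c), (y, y)}

P ⋈ T (natural join on F): {(b, b, d, 13, 40, v), (c, s, x, 39, 15, y), (c, s, x, 39, 3, p), (d, n, d, 13, 40, v), (k, c, n, 33, 24, d), (k, c, n, 33, 6, n), (k, c, n, 33, 9, w), (u, u, x, 33, 24, d), (u, u, x, 33, 6, n), (u, u, x, 33, 9, w), (x, b, n, 39, 15, y), (x, b, n, 39, 3, p), (x, s, u, 33, 24, d), (x, s, u, 33, 6, n), (x, s, u, 33, 9, w), (y, m, y, 39, 15, y), (y, m, y, 39, 3, p)}
(P ⨝ T) ⋈ R (natural join on E): {(c, s, x, 39, 15, y, 39), (c, s, x, 39, 3, p, 39), (k, c, n, 33, 24, d, 3), (k, c, n, 33, 24, d, 33), (k, c, n, 33, 6, n, 3), (k, c, n, 33, 6, n, 33), (k, c, n, 33, 9, w, 3), (k, c, n, 33, 9, w, 33), (u, u, x, 33, 24, d, 10), (u, u, x, 33, 24, d, 24), (u, u, x, 33, 6, n, 10), (u, u, x, 33, 6, n, 24), (u, u, x, 33, 9, w, 10), (u, u, x, 33, 9, w, 24), (x, s, u, 33, 24, d, 39), (x, s, u, 33, 6, n, 39), (x, s, u, 33, 9, w, 39), (y, m, y, 39, 15, y, 10), (y, m, y, 39, 3, p, 10)}
Selection E != u: {(c, s, x, 39, 15, y, 39), (c, s, x, 39, 3, p, 39), (k, c, n, 33, 24, d, 3), (k, c, n, 33, 24, d, 33), (k, c, n, 33, 6, n, 3), (k, c, n, 33, 6, n, 33), (k, c, n, 33, 9, w, 3), (k, c, n, 33, 9, w, 33), (x, s, u, 33, 24, d, 39), (x, s, u, 33, 6, n, 39), (x, s, u, 33, 9, w, 39), (y, m, y, 39, 15, y, 10), (y, m, y, 39, 3, p, 10)}
Projecting to G, B (3 duplicate(s) eliminated): {(d, k), (d, x), (n, k), (n, x), (p, c), (p, y), (w, k), (w, x), (y, c), (y, y)}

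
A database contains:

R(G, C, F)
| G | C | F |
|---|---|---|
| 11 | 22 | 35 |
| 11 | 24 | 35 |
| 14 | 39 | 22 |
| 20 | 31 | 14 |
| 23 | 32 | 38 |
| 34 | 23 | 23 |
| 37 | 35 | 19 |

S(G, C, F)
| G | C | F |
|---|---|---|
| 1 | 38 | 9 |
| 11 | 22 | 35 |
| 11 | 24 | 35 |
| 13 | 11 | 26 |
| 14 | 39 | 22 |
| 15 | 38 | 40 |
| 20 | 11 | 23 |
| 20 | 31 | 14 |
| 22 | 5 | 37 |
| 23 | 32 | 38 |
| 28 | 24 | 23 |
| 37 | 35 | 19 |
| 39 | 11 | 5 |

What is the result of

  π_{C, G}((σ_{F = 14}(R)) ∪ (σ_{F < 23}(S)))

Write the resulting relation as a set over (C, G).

{(11, 39), (31, 20), (35, 37), (38, 1), (39, 14)}

Apply σ_{F = 14}; surviving tuples: {(20, 31, 14)}
Apply σ_{F < 23}; surviving tuples: {(1, 38, 9), (14, 39, 22), (20, 31, 14), (37, 35, 19), (39, 11, 5)}
Union: {(20, 31, 14)} with {(1, 38, 9), (14, 39, 22), (20, 31, 14), (37, 35, 19), (39, 11, 5)} → {(1, 38, 9), (14, 39, 22), (20, 31, 14), (37, 35, 19), (39, 11, 5)}
Keep only column(s) C, G: {(11, 39), (31, 20), (35, 37), (38, 1), (39, 14)}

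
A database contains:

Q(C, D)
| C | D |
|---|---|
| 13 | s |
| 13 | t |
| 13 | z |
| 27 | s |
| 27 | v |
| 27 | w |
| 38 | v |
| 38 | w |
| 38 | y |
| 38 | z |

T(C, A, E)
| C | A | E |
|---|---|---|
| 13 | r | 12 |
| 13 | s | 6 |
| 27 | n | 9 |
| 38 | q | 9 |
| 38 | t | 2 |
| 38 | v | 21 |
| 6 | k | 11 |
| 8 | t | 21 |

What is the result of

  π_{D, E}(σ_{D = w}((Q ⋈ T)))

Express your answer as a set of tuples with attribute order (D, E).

Joining Q and T on C yields {(13, s, r, 12), (13, s, s, 6), (13, t, r, 12), (13, t, s, 6), (13, z, r, 12), (13, z, s, 6), (27, s, n, 9), (27, v, n, 9), (27, w, n, 9), (38, v, q, 9), (38, v, t, 2), (38, v, v, 21), (38, w, q, 9), (38, w, t, 2), (38, w, v, 21), (38, y, q, 9), (38, y, t, 2), (38, y, v, 21), (38, z, q, 9), (38, z, t, 2), (38, z, v, 21)}.
Selection D = w: {(27, w, n, 9), (38, w, q, 9), (38, w, t, 2), (38, w, v, 21)}
π_{D, E} gives {(w, 2), (w, 21), (w, 9)} (1 duplicate(s) eliminated).

{(w, 2), (w, 21), (w, 9)}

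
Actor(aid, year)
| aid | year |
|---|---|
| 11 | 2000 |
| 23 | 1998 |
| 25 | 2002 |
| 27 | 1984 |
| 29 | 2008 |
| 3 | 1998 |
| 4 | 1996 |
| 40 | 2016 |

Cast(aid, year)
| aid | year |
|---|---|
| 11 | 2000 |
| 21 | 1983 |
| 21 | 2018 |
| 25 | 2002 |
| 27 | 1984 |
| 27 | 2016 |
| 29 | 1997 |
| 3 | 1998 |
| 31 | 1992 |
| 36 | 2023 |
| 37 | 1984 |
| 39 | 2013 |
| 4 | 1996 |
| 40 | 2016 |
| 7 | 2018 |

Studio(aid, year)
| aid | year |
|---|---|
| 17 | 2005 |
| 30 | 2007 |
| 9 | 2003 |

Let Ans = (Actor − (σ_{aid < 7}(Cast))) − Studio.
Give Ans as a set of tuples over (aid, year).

Filtering on aid < 7 leaves {(3, 1998), (4, 1996)}.
Taking the difference: {(11, 2000), (23, 1998), (25, 2002), (27, 1984), (29, 2008), (40, 2016)}
Taking the difference: {(11, 2000), (23, 1998), (25, 2002), (27, 1984), (29, 2008), (40, 2016)}

{(11, 2000), (23, 1998), (25, 2002), (27, 1984), (29, 2008), (40, 2016)}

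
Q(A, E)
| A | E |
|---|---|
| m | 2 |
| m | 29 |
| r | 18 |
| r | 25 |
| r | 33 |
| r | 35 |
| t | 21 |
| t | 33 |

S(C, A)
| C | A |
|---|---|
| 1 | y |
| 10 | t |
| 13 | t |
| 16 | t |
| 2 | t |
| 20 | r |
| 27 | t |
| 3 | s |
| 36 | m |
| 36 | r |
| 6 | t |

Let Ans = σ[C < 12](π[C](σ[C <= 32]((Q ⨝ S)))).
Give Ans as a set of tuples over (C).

{10, 2, 6}

Joining Q and S on A yields {(m, 2, 36), (m, 29, 36), (r, 18, 20), (r, 18, 36), (r, 25, 20), (r, 25, 36), (r, 33, 20), (r, 33, 36), (r, 35, 20), (r, 35, 36), (t, 21, 10), (t, 21, 13), (t, 21, 16), (t, 21, 2), (t, 21, 27), (t, 21, 6), (t, 33, 10), (t, 33, 13), (t, 33, 16), (t, 33, 2), (t, 33, 27), (t, 33, 6)}.
σ[C <= 32]: keep tuples satisfying C <= 32 → {(r, 18, 20), (r, 25, 20), (r, 33, 20), (r, 35, 20), (t, 21, 10), (t, 21, 13), (t, 21, 16), (t, 21, 2), (t, 21, 27), (t, 21, 6), (t, 33, 10), (t, 33, 13), (t, 33, 16), (t, 33, 2), (t, 33, 27), (t, 33, 6)}
Keep only column(s) C (9 duplicate(s) eliminated): {10, 13, 16, 2, 20, 27, 6}
σ[C < 12]: keep tuples satisfying C < 12 → {10, 2, 6}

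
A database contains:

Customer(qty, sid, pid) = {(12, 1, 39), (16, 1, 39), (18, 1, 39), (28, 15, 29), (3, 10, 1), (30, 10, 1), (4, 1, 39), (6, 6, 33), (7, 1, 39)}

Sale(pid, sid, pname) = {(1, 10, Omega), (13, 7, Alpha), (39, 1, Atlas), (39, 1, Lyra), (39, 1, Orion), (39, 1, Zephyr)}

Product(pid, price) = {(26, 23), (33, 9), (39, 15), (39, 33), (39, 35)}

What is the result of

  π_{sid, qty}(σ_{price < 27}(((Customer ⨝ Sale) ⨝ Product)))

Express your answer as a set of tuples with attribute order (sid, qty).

Joining Customer and Sale on sid, pid yields {(12, 1, 39, Atlas), (12, 1, 39, Lyra), (12, 1, 39, Orion), (12, 1, 39, Zephyr), (16, 1, 39, Atlas), (16, 1, 39, Lyra), (16, 1, 39, Orion), (16, 1, 39, Zephyr), (18, 1, 39, Atlas), (18, 1, 39, Lyra), (18, 1, 39, Orion), (18, 1, 39, Zephyr), (3, 10, 1, Omega), (30, 10, 1, Omega), (4, 1, 39, Atlas), (4, 1, 39, Lyra), (4, 1, 39, Orion), (4, 1, 39, Zephyr), (7, 1, 39, Atlas), (7, 1, 39, Lyra), (7, 1, 39, Orion), (7, 1, 39, Zephyr)}.
Joining (Customer ⨝ Sale) and Product on pid yields {(12, 1, 39, Atlas, 15), (12, 1, 39, Atlas, 33), (12, 1, 39, Atlas, 35), (12, 1, 39, Lyra, 15), (12, 1, 39, Lyra, 33), (12, 1, 39, Lyra, 35), (12, 1, 39, Orion, 15), (12, 1, 39, Orion, 33), (12, 1, 39, Orion, 35), (12, 1, 39, Zephyr, 15), (12, 1, 39, Zephyr, 33), (12, 1, 39, Zephyr, 35), (16, 1, 39, Atlas, 15), (16, 1, 39, Atlas, 33), (16, 1, 39, Atlas, 35), (16, 1, 39, Lyra, 15), (16, 1, 39, Lyra, 33), (16, 1, 39, Lyra, 35), (16, 1, 39, Orion, 15), (16, 1, 39, Orion, 33), (16, 1, 39, Orion, 35), (16, 1, 39, Zephyr, 15), (16, 1, 39, Zephyr, 33), (16, 1, 39, Zephyr, 35), (18, 1, 39, Atlas, 15), (18, 1, 39, Atlas, 33), (18, 1, 39, Atlas, 35), (18, 1, 39, Lyra, 15), (18, 1, 39, Lyra, 33), (18, 1, 39, Lyra, 35), (18, 1, 39, Orion, 15), (18, 1, 39, Orion, 33), (18, 1, 39, Orion, 35), (18, 1, 39, Zephyr, 15), (18, 1, 39, Zephyr, 33), (18, 1, 39, Zephyr, 35), (4, 1, 39, Atlas, 15), (4, 1, 39, Atlas, 33), (4, 1, 39, Atlas, 35), (4, 1, 39, Lyra, 15), (4, 1, 39, Lyra, 33), (4, 1, 39, Lyra, 35), (4, 1, 39, Orion, 15), (4, 1, 39, Orion, 33), (4, 1, 39, Orion, 35), (4, 1, 39, Zephyr, 15), (4, 1, 39, Zephyr, 33), (4, 1, 39, Zephyr, 35), (7, 1, 39, Atlas, 15), (7, 1, 39, Atlas, 33), (7, 1, 39, Atlas, 35), (7, 1, 39, Lyra, 15), (7, 1, 39, Lyra, 33), (7, 1, 39, Lyra, 35), (7, 1, 39, Orion, 15), (7, 1, 39, Orion, 33), (7, 1, 39, Orion, 35), (7, 1, 39, Zephyr, 15), (7, 1, 39, Zephyr, 33), (7, 1, 39, Zephyr, 35)}.
Filtering on price < 27 leaves {(12, 1, 39, Atlas, 15), (12, 1, 39, Lyra, 15), (12, 1, 39, Orion, 15), (12, 1, 39, Zephyr, 15), (16, 1, 39, Atlas, 15), (16, 1, 39, Lyra, 15), (16, 1, 39, Orion, 15), (16, 1, 39, Zephyr, 15), (18, 1, 39, Atlas, 15), (18, 1, 39, Lyra, 15), (18, 1, 39, Orion, 15), (18, 1, 39, Zephyr, 15), (4, 1, 39, Atlas, 15), (4, 1, 39, Lyra, 15), (4, 1, 39, Orion, 15), (4, 1, 39, Zephyr, 15), (7, 1, 39, Atlas, 15), (7, 1, 39, Lyra, 15), (7, 1, 39, Orion, 15), (7, 1, 39, Zephyr, 15)}.
Keep only column(s) sid, qty (15 duplicate(s) eliminated): {(1, 12), (1, 16), (1, 18), (1, 4), (1, 7)}

{(1, 12), (1, 16), (1, 18), (1, 4), (1, 7)}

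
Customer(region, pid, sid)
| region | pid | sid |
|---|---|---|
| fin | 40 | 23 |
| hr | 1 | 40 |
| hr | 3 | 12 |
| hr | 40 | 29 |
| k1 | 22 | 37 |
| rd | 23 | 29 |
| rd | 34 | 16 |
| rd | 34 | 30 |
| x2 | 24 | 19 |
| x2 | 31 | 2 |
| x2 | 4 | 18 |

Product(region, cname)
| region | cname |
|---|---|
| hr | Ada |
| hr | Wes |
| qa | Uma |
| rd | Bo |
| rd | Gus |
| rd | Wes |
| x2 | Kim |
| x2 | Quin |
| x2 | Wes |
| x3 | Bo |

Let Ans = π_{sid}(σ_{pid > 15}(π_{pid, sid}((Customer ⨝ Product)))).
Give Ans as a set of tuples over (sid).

{16, 19, 2, 29, 30}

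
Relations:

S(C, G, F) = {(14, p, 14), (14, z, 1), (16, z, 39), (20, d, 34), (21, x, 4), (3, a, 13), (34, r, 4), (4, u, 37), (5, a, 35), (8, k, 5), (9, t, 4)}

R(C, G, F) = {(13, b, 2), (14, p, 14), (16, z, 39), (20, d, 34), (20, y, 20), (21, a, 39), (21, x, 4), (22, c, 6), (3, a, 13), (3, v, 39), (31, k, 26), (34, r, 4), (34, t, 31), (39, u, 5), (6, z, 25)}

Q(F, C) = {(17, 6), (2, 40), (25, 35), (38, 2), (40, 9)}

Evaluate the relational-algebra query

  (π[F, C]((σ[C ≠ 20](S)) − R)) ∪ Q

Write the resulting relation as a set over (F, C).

{(1, 14), (17, 6), (2, 40), (25, 35), (35, 5), (37, 4), (38, 2), (4, 9), (40, 9), (5, 8)}

Selection C ≠ 20: {(14, p, 14), (14, z, 1), (16, z, 39), (21, x, 4), (3, a, 13), (34, r, 4), (4, u, 37), (5, a, 35), (8, k, 5), (9, t, 4)}
Set difference of the two operands is {(14, z, 1), (4, u, 37), (5, a, 35), (8, k, 5), (9, t, 4)}.
Keep only column(s) F, C: {(1, 14), (35, 5), (37, 4), (4, 9), (5, 8)}
Set union of the two operands is {(1, 14), (17, 6), (2, 40), (25, 35), (35, 5), (37, 4), (38, 2), (4, 9), (40, 9), (5, 8)}.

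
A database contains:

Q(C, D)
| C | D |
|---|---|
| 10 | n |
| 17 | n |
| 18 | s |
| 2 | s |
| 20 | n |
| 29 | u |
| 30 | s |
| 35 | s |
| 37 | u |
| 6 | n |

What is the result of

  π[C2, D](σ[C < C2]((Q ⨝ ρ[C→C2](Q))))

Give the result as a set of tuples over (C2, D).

{(10, n), (17, n), (18, s), (20, n), (30, s), (35, s), (37, u)}

ρ[C→C2]: schema becomes (C2, D); tuples unchanged.
Q ⋈ ρ[C→C2](Q) (natural join on D): {(10, n, 10), (10, n, 17), (10, n, 20), (10, n, 6), (17, n, 10), (17, n, 17), (17, n, 20), (17, n, 6), (18, s, 18), (18, s, 2), (18, s, 30), (18, s, 35), (2, s, 18), (2, s, 2), (2, s, 30), (2, s, 35), (20, n, 10), (20, n, 17), (20, n, 20), (20, n, 6), (29, u, 29), (29, u, 37), (30, s, 18), (30, s, 2), (30, s, 30), (30, s, 35), (35, s, 18), (35, s, 2), (35, s, 30), (35, s, 35), (37, u, 29), (37, u, 37), (6, n, 10), (6, n, 17), (6, n, 20), (6, n, 6)}
Apply σ_{C < C2}; surviving tuples: {(10, n, 17), (10, n, 20), (17, n, 20), (18, s, 30), (18, s, 35), (2, s, 18), (2, s, 30), (2, s, 35), (29, u, 37), (30, s, 35), (6, n, 10), (6, n, 17), (6, n, 20)}
π_{C2, D} gives {(10, n), (17, n), (18, s), (20, n), (30, s), (35, s), (37, u)} (6 duplicate(s) eliminated).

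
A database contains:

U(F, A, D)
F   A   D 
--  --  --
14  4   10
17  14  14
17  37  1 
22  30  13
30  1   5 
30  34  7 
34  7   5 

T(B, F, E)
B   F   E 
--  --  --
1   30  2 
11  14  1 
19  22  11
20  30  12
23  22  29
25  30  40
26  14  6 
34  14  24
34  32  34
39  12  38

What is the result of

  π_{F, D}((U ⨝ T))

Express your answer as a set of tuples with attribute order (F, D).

{(14, 10), (22, 13), (30, 5), (30, 7)}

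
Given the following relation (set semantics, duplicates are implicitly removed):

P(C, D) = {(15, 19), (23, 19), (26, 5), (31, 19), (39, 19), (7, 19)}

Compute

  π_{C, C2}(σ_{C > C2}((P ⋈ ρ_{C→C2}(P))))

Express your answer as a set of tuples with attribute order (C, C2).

ρ[C→C2]: schema becomes (C2, D); tuples unchanged.
P ⋈ ρ_{C→C2}(P) (natural join on D): {(15, 19, 15), (15, 19, 23), (15, 19, 31), (15, 19, 39), (15, 19, 7), (23, 19, 15), (23, 19, 23), (23, 19, 31), (23, 19, 39), (23, 19, 7), (26, 5, 26), (31, 19, 15), (31, 19, 23), (31, 19, 31), (31, 19, 39), (31, 19, 7), (39, 19, 15), (39, 19, 23), (39, 19, 31), (39, 19, 39), (39, 19, 7), (7, 19, 15), (7, 19, 23), (7, 19, 31), (7, 19, 39), (7, 19, 7)}
Apply σ_{C > C2}; surviving tuples: {(15, 19, 7), (23, 19, 15), (23, 19, 7), (31, 19, 15), (31, 19, 23), (31, 19, 7), (39, 19, 15), (39, 19, 23), (39, 19, 31), (39, 19, 7)}
π_{C, C2} gives {(15, 7), (23, 15), (23, 7), (31, 15), (31, 23), (31, 7), (39, 15), (39, 23), (39, 31), (39, 7)}.

{(15, 7), (23, 15), (23, 7), (31, 15), (31, 23), (31, 7), (39, 15), (39, 23), (39, 31), (39, 7)}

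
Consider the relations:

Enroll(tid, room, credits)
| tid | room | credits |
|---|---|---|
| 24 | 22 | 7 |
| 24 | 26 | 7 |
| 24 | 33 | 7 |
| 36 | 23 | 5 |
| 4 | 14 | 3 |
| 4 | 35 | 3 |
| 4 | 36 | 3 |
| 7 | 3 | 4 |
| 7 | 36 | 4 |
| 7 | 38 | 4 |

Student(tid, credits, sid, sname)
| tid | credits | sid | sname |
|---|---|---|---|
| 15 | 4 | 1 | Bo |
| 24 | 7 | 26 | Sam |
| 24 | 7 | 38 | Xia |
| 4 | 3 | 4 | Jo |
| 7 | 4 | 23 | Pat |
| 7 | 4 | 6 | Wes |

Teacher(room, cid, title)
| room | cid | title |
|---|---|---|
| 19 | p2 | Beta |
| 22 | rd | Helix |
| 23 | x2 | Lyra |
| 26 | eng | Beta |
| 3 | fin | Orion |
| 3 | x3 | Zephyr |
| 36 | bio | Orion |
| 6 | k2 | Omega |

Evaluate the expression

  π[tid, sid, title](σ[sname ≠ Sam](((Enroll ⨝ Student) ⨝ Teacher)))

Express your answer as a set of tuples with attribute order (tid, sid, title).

{(24, 38, Beta), (24, 38, Helix), (4, 4, Orion), (7, 23, Orion), (7, 23, Zephyr), (7, 6, Orion), (7, 6, Zephyr)}

Natural join on tid, credits: {(24, 22, 7, 26, Sam), (24, 22, 7, 38, Xia), (24, 26, 7, 26, Sam), (24, 26, 7, 38, Xia), (24, 33, 7, 26, Sam), (24, 33, 7, 38, Xia), (4, 14, 3, 4, Jo), (4, 35, 3, 4, Jo), (4, 36, 3, 4, Jo), (7, 3, 4, 23, Pat), (7, 3, 4, 6, Wes), (7, 36, 4, 23, Pat), (7, 36, 4, 6, Wes), (7, 38, 4, 23, Pat), (7, 38, 4, 6, Wes)}
Natural join on room: {(24, 22, 7, 26, Sam, rd, Helix), (24, 22, 7, 38, Xia, rd, Helix), (24, 26, 7, 26, Sam, eng, Beta), (24, 26, 7, 38, Xia, eng, Beta), (4, 36, 3, 4, Jo, bio, Orion), (7, 3, 4, 23, Pat, fin, Orion), (7, 3, 4, 23, Pat, x3, Zephyr), (7, 3, 4, 6, Wes, fin, Orion), (7, 3, 4, 6, Wes, x3, Zephyr), (7, 36, 4, 23, Pat, bio, Orion), (7, 36, 4, 6, Wes, bio, Orion)}
Filtering on sname ≠ Sam leaves {(24, 22, 7, 38, Xia, rd, Helix), (24, 26, 7, 38, Xia, eng, Beta), (4, 36, 3, 4, Jo, bio, Orion), (7, 3, 4, 23, Pat, fin, Orion), (7, 3, 4, 23, Pat, x3, Zephyr), (7, 3, 4, 6, Wes, fin, Orion), (7, 3, 4, 6, Wes, x3, Zephyr), (7, 36, 4, 23, Pat, bio, Orion), (7, 36, 4, 6, Wes, bio, Orion)}.
π_{tid, sid, title} gives {(24, 38, Beta), (24, 38, Helix), (4, 4, Orion), (7, 23, Orion), (7, 23, Zephyr), (7, 6, Orion), (7, 6, Zephyr)} (2 duplicate(s) eliminated).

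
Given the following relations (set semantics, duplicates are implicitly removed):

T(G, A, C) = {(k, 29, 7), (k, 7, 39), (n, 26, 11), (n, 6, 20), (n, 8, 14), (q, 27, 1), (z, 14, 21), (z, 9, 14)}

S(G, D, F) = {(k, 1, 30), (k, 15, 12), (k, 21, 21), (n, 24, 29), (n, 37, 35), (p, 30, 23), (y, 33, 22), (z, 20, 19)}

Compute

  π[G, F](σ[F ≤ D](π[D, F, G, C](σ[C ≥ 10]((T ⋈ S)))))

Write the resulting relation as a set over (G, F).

{(k, 12), (k, 21), (n, 35), (z, 19)}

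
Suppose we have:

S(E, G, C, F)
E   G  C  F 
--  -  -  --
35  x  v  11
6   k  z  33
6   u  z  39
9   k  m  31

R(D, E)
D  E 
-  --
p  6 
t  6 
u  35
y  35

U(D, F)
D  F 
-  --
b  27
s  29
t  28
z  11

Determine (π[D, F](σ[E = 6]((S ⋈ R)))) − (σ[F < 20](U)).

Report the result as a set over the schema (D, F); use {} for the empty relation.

Joining S and R on E yields {(35, x, v, 11, u), (35, x, v, 11, y), (6, k, z, 33, p), (6, k, z, 33, t), (6, u, z, 39, p), (6, u, z, 39, t)}.
σ[E = 6]: keep tuples satisfying E = 6 → {(6, k, z, 33, p), (6, k, z, 33, t), (6, u, z, 39, p), (6, u, z, 39, t)}
π[D, F]: project onto (D, F) → {(p, 33), (p, 39), (t, 33), (t, 39)}
σ[F < 20]: keep tuples satisfying F < 20 → {(z, 11)}
Difference: {(p, 33), (p, 39), (t, 33), (t, 39)} with {(z, 11)} → {(p, 33), (p, 39), (t, 33), (t, 39)}

{(p, 33), (p, 39), (t, 33), (t, 39)}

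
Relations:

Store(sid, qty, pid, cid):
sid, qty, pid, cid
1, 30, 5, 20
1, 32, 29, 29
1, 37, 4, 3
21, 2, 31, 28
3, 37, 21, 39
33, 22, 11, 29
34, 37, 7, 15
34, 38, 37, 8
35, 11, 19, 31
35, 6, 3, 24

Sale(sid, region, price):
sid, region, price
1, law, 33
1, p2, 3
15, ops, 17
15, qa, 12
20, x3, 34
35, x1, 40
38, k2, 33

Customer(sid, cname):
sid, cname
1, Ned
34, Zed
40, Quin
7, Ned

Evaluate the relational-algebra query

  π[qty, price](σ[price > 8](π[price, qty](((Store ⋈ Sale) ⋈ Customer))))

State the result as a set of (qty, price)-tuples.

Joining Store and Sale on sid yields {(1, 30, 5, 20, law, 33), (1, 30, 5, 20, p2, 3), (1, 32, 29, 29, law, 33), (1, 32, 29, 29, p2, 3), (1, 37, 4, 3, law, 33), (1, 37, 4, 3, p2, 3), (35, 11, 19, 31, x1, 40), (35, 6, 3, 24, x1, 40)}.
Joining (Store ⋈ Sale) and Customer on sid yields {(1, 30, 5, 20, law, 33, Ned), (1, 30, 5, 20, p2, 3, Ned), (1, 32, 29, 29, law, 33, Ned), (1, 32, 29, 29, p2, 3, Ned), (1, 37, 4, 3, law, 33, Ned), (1, 37, 4, 3, p2, 3, Ned)}.
π_{price, qty} gives {(3, 30), (3, 32), (3, 37), (33, 30), (33, 32), (33, 37)}.
σ[price > 8]: keep tuples satisfying price > 8 → {(33, 30), (33, 32), (33, 37)}
π_{qty, price} gives {(30, 33), (32, 33), (37, 33)}.

{(30, 33), (32, 33), (37, 33)}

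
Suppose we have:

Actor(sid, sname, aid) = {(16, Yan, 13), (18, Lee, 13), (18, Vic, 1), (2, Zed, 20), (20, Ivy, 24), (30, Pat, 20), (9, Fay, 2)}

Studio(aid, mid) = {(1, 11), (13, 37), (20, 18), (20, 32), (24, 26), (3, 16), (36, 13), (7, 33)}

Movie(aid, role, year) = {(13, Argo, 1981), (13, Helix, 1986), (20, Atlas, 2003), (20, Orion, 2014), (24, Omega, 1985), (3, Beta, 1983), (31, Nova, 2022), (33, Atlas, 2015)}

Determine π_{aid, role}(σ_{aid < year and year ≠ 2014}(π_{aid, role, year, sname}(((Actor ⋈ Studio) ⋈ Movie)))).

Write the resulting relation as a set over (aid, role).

{(13, Argo), (13, Helix), (20, Atlas), (24, Omega)}

Natural join on aid: {(16, Yan, 13, 37), (18, Lee, 13, 37), (18, Vic, 1, 11), (2, Zed, 20, 18), (2, Zed, 20, 32), (20, Ivy, 24, 26), (30, Pat, 20, 18), (30, Pat, 20, 32)}
Natural join on aid: {(16, Yan, 13, 37, Argo, 1981), (16, Yan, 13, 37, Helix, 1986), (18, Lee, 13, 37, Argo, 1981), (18, Lee, 13, 37, Helix, 1986), (2, Zed, 20, 18, Atlas, 2003), (2, Zed, 20, 18, Orion, 2014), (2, Zed, 20, 32, Atlas, 2003), (2, Zed, 20, 32, Orion, 2014), (20, Ivy, 24, 26, Omega, 1985), (30, Pat, 20, 18, Atlas, 2003), (30, Pat, 20, 18, Orion, 2014), (30, Pat, 20, 32, Atlas, 2003), (30, Pat, 20, 32, Orion, 2014)}
Projecting to aid, role, year, sname (4 duplicate(s) eliminated): {(13, Argo, 1981, Lee), (13, Argo, 1981, Yan), (13, Helix, 1986, Lee), (13, Helix, 1986, Yan), (20, Atlas, 2003, Pat), (20, Atlas, 2003, Zed), (20, Orion, 2014, Pat), (20, Orion, 2014, Zed), (24, Omega, 1985, Ivy)}
σ[aid < year and year ≠ 2014]: keep tuples satisfying aid < year and year ≠ 2014 → {(13, Argo, 1981, Lee), (13, Argo, 1981, Yan), (13, Helix, 1986, Lee), (13, Helix, 1986, Yan), (20, Atlas, 2003, Pat), (20, Atlas, 2003, Zed), (24, Omega, 1985, Ivy)}
Projecting to aid, role (3 duplicate(s) eliminated): {(13, Argo), (13, Helix), (20, Atlas), (24, Omega)}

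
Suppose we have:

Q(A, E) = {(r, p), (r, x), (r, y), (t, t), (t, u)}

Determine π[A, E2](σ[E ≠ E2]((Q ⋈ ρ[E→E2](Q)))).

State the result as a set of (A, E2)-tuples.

ρ[E→E2]: schema becomes (A, E2); tuples unchanged.
Q ⋈ ρ[E→E2](Q) (natural join on A): {(r, p, p), (r, p, x), (r, p, y), (r, x, p), (r, x, x), (r, x, y), (r, y, p), (r, y, x), (r, y, y), (t, t, t), (t, t, u), (t, u, t), (t, u, u)}
Filtering on E ≠ E2 leaves {(r, p, x), (r, p, y), (r, x, p), (r, x, y), (r, y, p), (r, y, x), (t, t, u), (t, u, t)}.
π_{A, E2} gives {(r, p), (r, x), (r, y), (t, t), (t, u)} (3 duplicate(s) eliminated).

{(r, p), (r, x), (r, y), (t, t), (t, u)}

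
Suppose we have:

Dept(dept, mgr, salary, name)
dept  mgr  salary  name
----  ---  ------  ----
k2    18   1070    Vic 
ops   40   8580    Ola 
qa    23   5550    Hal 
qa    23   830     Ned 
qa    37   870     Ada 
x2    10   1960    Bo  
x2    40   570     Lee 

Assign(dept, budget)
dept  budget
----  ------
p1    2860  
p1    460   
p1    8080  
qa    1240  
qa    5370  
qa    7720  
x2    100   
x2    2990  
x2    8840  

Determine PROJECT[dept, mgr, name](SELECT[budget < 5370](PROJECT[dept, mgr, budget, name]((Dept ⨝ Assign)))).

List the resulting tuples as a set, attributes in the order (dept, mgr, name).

Dept ⋈ Assign (natural join on dept): {(qa, 23, 5550, Hal, 1240), (qa, 23, 5550, Hal, 5370), (qa, 23, 5550, Hal, 7720), (qa, 23, 830, Ned, 1240), (qa, 23, 830, Ned, 5370), (qa, 23, 830, Ned, 7720), (qa, 37, 870, Ada, 1240), (qa, 37, 870, Ada, 5370), (qa, 37, 870, Ada, 7720), (x2, 10, 1960, Bo, 100), (x2, 10, 1960, Bo, 2990), (x2, 10, 1960, Bo, 8840), (x2, 40, 570, Lee, 100), (x2, 40, 570, Lee, 2990), (x2, 40, 570, Lee, 8840)}
π_{dept, mgr, budget, name} gives {(qa, 23, 1240, Hal), (qa, 23, 1240, Ned), (qa, 23, 5370, Hal), (qa, 23, 5370, Ned), (qa, 23, 7720, Hal), (qa, 23, 7720, Ned), (qa, 37, 1240, Ada), (qa, 37, 5370, Ada), (qa, 37, 7720, Ada), (x2, 10, 100, Bo), (x2, 10, 2990, Bo), (x2, 10, 8840, Bo), (x2, 40, 100, Lee), (x2, 40, 2990, Lee), (x2, 40, 8840, Lee)}.
Selection budget < 5370: {(qa, 23, 1240, Hal), (qa, 23, 1240, Ned), (qa, 37, 1240, Ada), (x2, 10, 100, Bo), (x2, 10, 2990, Bo), (x2, 40, 100, Lee), (x2, 40, 2990, Lee)}
π_{dept, mgr, name} gives {(qa, 23, Hal), (qa, 23, Ned), (qa, 37, Ada), (x2, 10, Bo), (x2, 40, Lee)} (2 duplicate(s) eliminated).

{(qa, 23, Hal), (qa, 23, Ned), (qa, 37, Ada), (x2, 10, Bo), (x2, 40, Lee)}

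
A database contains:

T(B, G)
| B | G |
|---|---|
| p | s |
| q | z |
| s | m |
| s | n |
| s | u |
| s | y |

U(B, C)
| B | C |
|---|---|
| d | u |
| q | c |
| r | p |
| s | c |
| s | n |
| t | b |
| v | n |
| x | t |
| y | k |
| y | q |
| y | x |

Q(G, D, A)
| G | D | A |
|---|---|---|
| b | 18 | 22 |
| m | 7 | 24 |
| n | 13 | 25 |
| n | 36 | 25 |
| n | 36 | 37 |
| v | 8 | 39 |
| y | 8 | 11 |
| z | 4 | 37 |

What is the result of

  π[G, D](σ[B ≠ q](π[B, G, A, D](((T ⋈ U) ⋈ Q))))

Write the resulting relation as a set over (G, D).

{(m, 7), (n, 13), (n, 36), (y, 8)}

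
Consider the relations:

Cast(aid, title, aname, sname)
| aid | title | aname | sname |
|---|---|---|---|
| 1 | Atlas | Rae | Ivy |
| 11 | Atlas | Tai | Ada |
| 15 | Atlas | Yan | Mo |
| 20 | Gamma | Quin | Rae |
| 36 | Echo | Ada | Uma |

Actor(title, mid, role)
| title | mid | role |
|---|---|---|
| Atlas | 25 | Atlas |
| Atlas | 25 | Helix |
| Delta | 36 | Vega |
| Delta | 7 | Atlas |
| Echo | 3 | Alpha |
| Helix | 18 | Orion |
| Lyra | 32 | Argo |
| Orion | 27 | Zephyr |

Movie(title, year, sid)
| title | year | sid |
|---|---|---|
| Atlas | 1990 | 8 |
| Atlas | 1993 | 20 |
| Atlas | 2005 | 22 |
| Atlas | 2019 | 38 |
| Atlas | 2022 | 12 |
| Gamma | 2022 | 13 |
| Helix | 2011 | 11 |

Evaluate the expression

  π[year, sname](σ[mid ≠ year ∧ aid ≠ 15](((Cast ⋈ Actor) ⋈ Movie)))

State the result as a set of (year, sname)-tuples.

Natural join on title: {(1, Atlas, Rae, Ivy, 25, Atlas), (1, Atlas, Rae, Ivy, 25, Helix), (11, Atlas, Tai, Ada, 25, Atlas), (11, Atlas, Tai, Ada, 25, Helix), (15, Atlas, Yan, Mo, 25, Atlas), (15, Atlas, Yan, Mo, 25, Helix), (36, Echo, Ada, Uma, 3, Alpha)}
Natural join on title: {(1, Atlas, Rae, Ivy, 25, Atlas, 1990, 8), (1, Atlas, Rae, Ivy, 25, Atlas, 1993, 20), (1, Atlas, Rae, Ivy, 25, Atlas, 2005, 22), (1, Atlas, Rae, Ivy, 25, Atlas, 2019, 38), (1, Atlas, Rae, Ivy, 25, Atlas, 2022, 12), (1, Atlas, Rae, Ivy, 25, Helix, 1990, 8), (1, Atlas, Rae, Ivy, 25, Helix, 1993, 20), (1, Atlas, Rae, Ivy, 25, Helix, 2005, 22), (1, Atlas, Rae, Ivy, 25, Helix, 2019, 38), (1, Atlas, Rae, Ivy, 25, Helix, 2022, 12), (11, Atlas, Tai, Ada, 25, Atlas, 1990, 8), (11, Atlas, Tai, Ada, 25, Atlas, 1993, 20), (11, Atlas, Tai, Ada, 25, Atlas, 2005, 22), (11, Atlas, Tai, Ada, 25, Atlas, 2019, 38), (11, Atlas, Tai, Ada, 25, Atlas, 2022, 12), (11, Atlas, Tai, Ada, 25, Helix, 1990, 8), (11, Atlas, Tai, Ada, 25, Helix, 1993, 20), (11, Atlas, Tai, Ada, 25, Helix, 2005, 22), (11, Atlas, Tai, Ada, 25, Helix, 2019, 38), (11, Atlas, Tai, Ada, 25, Helix, 2022, 12), (15, Atlas, Yan, Mo, 25, Atlas, 1990, 8), (15, Atlas, Yan, Mo, 25, Atlas, 1993, 20), (15, Atlas, Yan, Mo, 25, Atlas, 2005, 22), (15, Atlas, Yan, Mo, 25, Atlas, 2019, 38), (15, Atlas, Yan, Mo, 25, Atlas, 2022, 12), (15, Atlas, Yan, Mo, 25, Helix, 1990, 8), (15, Atlas, Yan, Mo, 25, Helix, 1993, 20), (15, Atlas, Yan, Mo, 25, Helix, 2005, 22), (15, Atlas, Yan, Mo, 25, Helix, 2019, 38), (15, Atlas, Yan, Mo, 25, Helix, 2022, 12)}
Apply σ_{mid ≠ year ∧ aid ≠ 15}; surviving tuples: {(1, Atlas, Rae, Ivy, 25, Atlas, 1990, 8), (1, Atlas, Rae, Ivy, 25, Atlas, 1993, 20), (1, Atlas, Rae, Ivy, 25, Atlas, 2005, 22), (1, Atlas, Rae, Ivy, 25, Atlas, 2019, 38), (1, Atlas, Rae, Ivy, 25, Atlas, 2022, 12), (1, Atlas, Rae, Ivy, 25, Helix, 1990, 8), (1, Atlas, Rae, Ivy, 25, Helix, 1993, 20), (1, Atlas, Rae, Ivy, 25, Helix, 2005, 22), (1, Atlas, Rae, Ivy, 25, Helix, 2019, 38), (1, Atlas, Rae, Ivy, 25, Helix, 2022, 12), (11, Atlas, Tai, Ada, 25, Atlas, 1990, 8), (11, Atlas, Tai, Ada, 25, Atlas, 1993, 20), (11, Atlas, Tai, Ada, 25, Atlas, 2005, 22), (11, Atlas, Tai, Ada, 25, Atlas, 2019, 38), (11, Atlas, Tai, Ada, 25, Atlas, 2022, 12), (11, Atlas, Tai, Ada, 25, Helix, 1990, 8), (11, Atlas, Tai, Ada, 25, Helix, 1993, 20), (11, Atlas, Tai, Ada, 25, Helix, 2005, 22), (11, Atlas, Tai, Ada, 25, Helix, 2019, 38), (11, Atlas, Tai, Ada, 25, Helix, 2022, 12)}
π[year, sname]: project onto (year, sname) (10 duplicate(s) eliminated) → {(1990, Ada), (1990, Ivy), (1993, Ada), (1993, Ivy), (2005, Ada), (2005, Ivy), (2019, Ada), (2019, Ivy), (2022, Ada), (2022, Ivy)}

{(1990, Ada), (1990, Ivy), (1993, Ada), (1993, Ivy), (2005, Ada), (2005, Ivy), (2019, Ada), (2019, Ivy), (2022, Ada), (2022, Ivy)}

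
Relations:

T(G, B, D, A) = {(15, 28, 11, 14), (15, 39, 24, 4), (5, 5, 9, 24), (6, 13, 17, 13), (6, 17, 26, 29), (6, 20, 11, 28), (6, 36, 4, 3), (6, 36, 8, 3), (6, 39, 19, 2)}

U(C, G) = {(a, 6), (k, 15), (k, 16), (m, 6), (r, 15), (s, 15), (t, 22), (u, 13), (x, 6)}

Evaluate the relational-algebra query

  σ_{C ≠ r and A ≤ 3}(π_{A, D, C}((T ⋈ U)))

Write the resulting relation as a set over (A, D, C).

Joining T and U on G yields {(15, 28, 11, 14, k), (15, 28, 11, 14, r), (15, 28, 11, 14, s), (15, 39, 24, 4, k), (15, 39, 24, 4, r), (15, 39, 24, 4, s), (6, 13, 17, 13, a), (6, 13, 17, 13, m), (6, 13, 17, 13, x), (6, 17, 26, 29, a), (6, 17, 26, 29, m), (6, 17, 26, 29, x), (6, 20, 11, 28, a), (6, 20, 11, 28, m), (6, 20, 11, 28, x), (6, 36, 4, 3, a), (6, 36, 4, 3, m), (6, 36, 4, 3, x), (6, 36, 8, 3, a), (6, 36, 8, 3, m), (6, 36, 8, 3, x), (6, 39, 19, 2, a), (6, 39, 19, 2, m), (6, 39, 19, 2, x)}.
Projecting to A, D, C: {(13, 17, a), (13, 17, m), (13, 17, x), (14, 11, k), (14, 11, r), (14, 11, s), (2, 19, a), (2, 19, m), (2, 19, x), (28, 11, a), (28, 11, m), (28, 11, x), (29, 26, a), (29, 26, m), (29, 26, x), (3, 4, a), (3, 4, m), (3, 4, x), (3, 8, a), (3, 8, m), (3, 8, x), (4, 24, k), (4, 24, r), (4, 24, s)}
Selection C ≠ r and A ≤ 3: {(2, 19, a), (2, 19, m), (2, 19, x), (3, 4, a), (3, 4, m), (3, 4, x), (3, 8, a), (3, 8, m), (3, 8, x)}

{(2, 19, a), (2, 19, m), (2, 19, x), (3, 4, a), (3, 4, m), (3, 4, x), (3, 8, a), (3, 8, m), (3, 8, x)}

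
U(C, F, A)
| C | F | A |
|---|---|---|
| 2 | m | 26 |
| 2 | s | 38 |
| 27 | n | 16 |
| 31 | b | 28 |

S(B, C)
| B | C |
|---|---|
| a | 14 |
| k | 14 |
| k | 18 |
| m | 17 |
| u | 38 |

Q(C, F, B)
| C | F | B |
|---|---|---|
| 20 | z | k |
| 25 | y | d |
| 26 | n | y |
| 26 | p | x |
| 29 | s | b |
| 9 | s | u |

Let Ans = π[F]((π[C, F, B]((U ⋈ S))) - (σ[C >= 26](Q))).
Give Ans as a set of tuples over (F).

Natural join on C: {}
Projecting to C, F, B: {}
Apply σ_{C >= 26}; surviving tuples: {(26, n, y), (26, p, x), (29, s, b)}
Set difference of the two operands is {}.
Projecting to F: {}

{}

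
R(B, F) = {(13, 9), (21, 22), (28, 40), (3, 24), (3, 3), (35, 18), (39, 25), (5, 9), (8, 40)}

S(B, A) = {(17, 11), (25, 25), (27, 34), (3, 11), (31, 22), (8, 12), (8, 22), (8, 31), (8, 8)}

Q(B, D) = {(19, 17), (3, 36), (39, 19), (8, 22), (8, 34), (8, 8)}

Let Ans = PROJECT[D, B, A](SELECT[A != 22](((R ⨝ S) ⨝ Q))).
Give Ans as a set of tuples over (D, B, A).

{(22, 8, 12), (22, 8, 31), (22, 8, 8), (34, 8, 12), (34, 8, 31), (34, 8, 8), (36, 3, 11), (8, 8, 12), (8, 8, 31), (8, 8, 8)}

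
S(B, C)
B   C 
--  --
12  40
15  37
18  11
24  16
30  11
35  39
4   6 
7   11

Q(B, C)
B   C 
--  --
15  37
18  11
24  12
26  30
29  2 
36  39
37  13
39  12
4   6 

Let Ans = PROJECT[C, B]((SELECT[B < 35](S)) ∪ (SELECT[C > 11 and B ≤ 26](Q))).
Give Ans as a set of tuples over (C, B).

{(11, 18), (11, 30), (11, 7), (12, 24), (16, 24), (30, 26), (37, 15), (40, 12), (6, 4)}

Selection B < 35: {(12, 40), (15, 37), (18, 11), (24, 16), (30, 11), (4, 6), (7, 11)}
Selection C > 11 and B ≤ 26: {(15, 37), (24, 12), (26, 30)}
Taking the union: {(12, 40), (15, 37), (18, 11), (24, 12), (24, 16), (26, 30), (30, 11), (4, 6), (7, 11)}
π[C, B]: project onto (C, B) → {(11, 18), (11, 30), (11, 7), (12, 24), (16, 24), (30, 26), (37, 15), (40, 12), (6, 4)}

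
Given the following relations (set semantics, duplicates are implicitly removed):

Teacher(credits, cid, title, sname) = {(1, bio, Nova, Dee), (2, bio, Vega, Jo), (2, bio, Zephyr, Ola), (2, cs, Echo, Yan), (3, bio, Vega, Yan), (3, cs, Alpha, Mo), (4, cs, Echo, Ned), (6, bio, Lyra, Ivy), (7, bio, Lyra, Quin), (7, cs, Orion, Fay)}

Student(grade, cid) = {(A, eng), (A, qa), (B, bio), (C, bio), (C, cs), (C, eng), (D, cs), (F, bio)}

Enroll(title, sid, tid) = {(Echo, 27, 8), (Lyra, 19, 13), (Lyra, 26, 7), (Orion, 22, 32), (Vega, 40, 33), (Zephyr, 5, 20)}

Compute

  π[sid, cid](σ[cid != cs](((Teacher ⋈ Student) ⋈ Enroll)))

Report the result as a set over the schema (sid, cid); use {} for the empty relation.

{(19, bio), (26, bio), (40, bio), (5, bio)}

Natural join on cid: {(1, bio, Nova, Dee, B), (1, bio, Nova, Dee, C), (1, bio, Nova, Dee, F), (2, bio, Vega, Jo, B), (2, bio, Vega, Jo, C), (2, bio, Vega, Jo, F), (2, bio, Zephyr, Ola, B), (2, bio, Zephyr, Ola, C), (2, bio, Zephyr, Ola, F), (2, cs, Echo, Yan, C), (2, cs, Echo, Yan, D), (3, bio, Vega, Yan, B), (3, bio, Vega, Yan, C), (3, bio, Vega, Yan, F), (3, cs, Alpha, Mo, C), (3, cs, Alpha, Mo, D), (4, cs, Echo, Ned, C), (4, cs, Echo, Ned, D), (6, bio, Lyra, Ivy, B), (6, bio, Lyra, Ivy, C), (6, bio, Lyra, Ivy, F), (7, bio, Lyra, Quin, B), (7, bio, Lyra, Quin, C), (7, bio, Lyra, Quin, F), (7, cs, Orion, Fay, C), (7, cs, Orion, Fay, D)}
Natural join on title: {(2, bio, Vega, Jo, B, 40, 33), (2, bio, Vega, Jo, C, 40, 33), (2, bio, Vega, Jo, F, 40, 33), (2, bio, Zephyr, Ola, B, 5, 20), (2, bio, Zephyr, Ola, C, 5, 20), (2, bio, Zephyr, Ola, F, 5, 20), (2, cs, Echo, Yan, C, 27, 8), (2, cs, Echo, Yan, D, 27, 8), (3, bio, Vega, Yan, B, 40, 33), (3, bio, Vega, Yan, C, 40, 33), (3, bio, Vega, Yan, F, 40, 33), (4, cs, Echo, Ned, C, 27, 8), (4, cs, Echo, Ned, D, 27, 8), (6, bio, Lyra, Ivy, B, 19, 13), (6, bio, Lyra, Ivy, B, 26, 7), (6, bio, Lyra, Ivy, C, 19, 13), (6, bio, Lyra, Ivy, C, 26, 7), (6, bio, Lyra, Ivy, F, 19, 13), (6, bio, Lyra, Ivy, F, 26, 7), (7, bio, Lyra, Quin, B, 19, 13), (7, bio, Lyra, Quin, B, 26, 7), (7, bio, Lyra, Quin, C, 19, 13), (7, bio, Lyra, Quin, C, 26, 7), (7, bio, Lyra, Quin, F, 19, 13), (7, bio, Lyra, Quin, F, 26, 7), (7, cs, Orion, Fay, C, 22, 32), (7, cs, Orion, Fay, D, 22, 32)}
Apply σ_{cid != cs}; surviving tuples: {(2, bio, Vega, Jo, B, 40, 33), (2, bio, Vega, Jo, C, 40, 33), (2, bio, Vega, Jo, F, 40, 33), (2, bio, Zephyr, Ola, B, 5, 20), (2, bio, Zephyr, Ola, C, 5, 20), (2, bio, Zephyr, Ola, F, 5, 20), (3, bio, Vega, Yan, B, 40, 33), (3, bio, Vega, Yan, C, 40, 33), (3, bio, Vega, Yan, F, 40, 33), (6, bio, Lyra, Ivy, B, 19, 13), (6, bio, Lyra, Ivy, B, 26, 7), (6, bio, Lyra, Ivy, C, 19, 13), (6, bio, Lyra, Ivy, C, 26, 7), (6, bio, Lyra, Ivy, F, 19, 13), (6, bio, Lyra, Ivy, F, 26, 7), (7, bio, Lyra, Quin, B, 19, 13), (7, bio, Lyra, Quin, B, 26, 7), (7, bio, Lyra, Quin, C, 19, 13), (7, bio, Lyra, Quin, C, 26, 7), (7, bio, Lyra, Quin, F, 19, 13), (7, bio, Lyra, Quin, F, 26, 7)}
π[sid, cid]: project onto (sid, cid) (17 duplicate(s) eliminated) → {(19, bio), (26, bio), (40, bio), (5, bio)}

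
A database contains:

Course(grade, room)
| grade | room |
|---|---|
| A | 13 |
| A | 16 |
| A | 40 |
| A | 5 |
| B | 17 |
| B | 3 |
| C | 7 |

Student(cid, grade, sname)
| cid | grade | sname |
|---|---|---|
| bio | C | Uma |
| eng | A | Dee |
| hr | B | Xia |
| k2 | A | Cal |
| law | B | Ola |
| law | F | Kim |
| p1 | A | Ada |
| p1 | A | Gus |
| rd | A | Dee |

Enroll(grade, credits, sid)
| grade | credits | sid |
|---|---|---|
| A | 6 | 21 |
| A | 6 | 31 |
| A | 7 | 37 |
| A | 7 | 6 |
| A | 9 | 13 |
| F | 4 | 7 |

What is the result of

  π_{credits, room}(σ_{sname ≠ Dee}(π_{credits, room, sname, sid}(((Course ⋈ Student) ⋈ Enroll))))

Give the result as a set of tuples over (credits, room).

{(6, 13), (6, 16), (6, 40), (6, 5), (7, 13), (7, 16), (7, 40), (7, 5), (9, 13), (9, 16), (9, 40), (9, 5)}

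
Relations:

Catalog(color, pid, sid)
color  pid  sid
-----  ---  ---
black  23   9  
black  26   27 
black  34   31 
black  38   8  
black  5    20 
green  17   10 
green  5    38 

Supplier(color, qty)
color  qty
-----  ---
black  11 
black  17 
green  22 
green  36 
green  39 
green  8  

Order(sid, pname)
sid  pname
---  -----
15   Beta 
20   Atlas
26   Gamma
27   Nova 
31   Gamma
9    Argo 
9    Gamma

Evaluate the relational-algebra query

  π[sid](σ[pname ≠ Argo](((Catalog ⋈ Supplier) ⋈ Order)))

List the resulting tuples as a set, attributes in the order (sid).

{20, 27, 31, 9}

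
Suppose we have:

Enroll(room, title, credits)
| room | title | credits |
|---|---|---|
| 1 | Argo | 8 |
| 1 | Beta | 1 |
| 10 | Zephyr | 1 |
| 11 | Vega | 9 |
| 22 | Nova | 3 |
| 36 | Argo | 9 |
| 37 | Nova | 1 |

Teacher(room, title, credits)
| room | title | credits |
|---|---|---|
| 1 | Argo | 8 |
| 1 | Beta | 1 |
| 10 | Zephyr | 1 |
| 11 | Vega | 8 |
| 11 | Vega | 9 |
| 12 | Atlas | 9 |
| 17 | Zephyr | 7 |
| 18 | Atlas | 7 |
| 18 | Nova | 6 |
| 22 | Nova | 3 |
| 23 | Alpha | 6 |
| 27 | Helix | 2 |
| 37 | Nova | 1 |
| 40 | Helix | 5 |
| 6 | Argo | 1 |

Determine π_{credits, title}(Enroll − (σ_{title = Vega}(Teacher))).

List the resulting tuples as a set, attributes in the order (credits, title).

{(1, Beta), (1, Nova), (1, Zephyr), (3, Nova), (8, Argo), (9, Argo)}

Apply σ_{title = Vega}; surviving tuples: {(11, Vega, 8), (11, Vega, 9)}
Taking the difference: {(1, Argo, 8), (1, Beta, 1), (10, Zephyr, 1), (22, Nova, 3), (36, Argo, 9), (37, Nova, 1)}
π[credits, title]: project onto (credits, title) → {(1, Beta), (1, Nova), (1, Zephyr), (3, Nova), (8, Argo), (9, Argo)}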